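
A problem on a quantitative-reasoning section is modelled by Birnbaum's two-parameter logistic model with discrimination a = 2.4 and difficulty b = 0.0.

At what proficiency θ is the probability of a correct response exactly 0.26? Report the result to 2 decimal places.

-0.44

P(θ) = 1 / (1 + exp(−a(θ − b)))
logit = ln(0.2600/0.7400) = -1.0460
θ = b + logit/(a) = 0.0 + (-1.0460)/2.4000 = -0.4358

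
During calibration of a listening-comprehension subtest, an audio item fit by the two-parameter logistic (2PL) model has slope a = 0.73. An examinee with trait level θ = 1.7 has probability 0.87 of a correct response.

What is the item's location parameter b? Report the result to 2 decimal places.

-0.90

P(θ) = 1 / (1 + exp(−a(θ − b)))
logit(0.87) = ln(0.87/0.13) = 1.9010
b = θ − logit/(a) = 1.7 − 1.9010/0.7300 = -0.9041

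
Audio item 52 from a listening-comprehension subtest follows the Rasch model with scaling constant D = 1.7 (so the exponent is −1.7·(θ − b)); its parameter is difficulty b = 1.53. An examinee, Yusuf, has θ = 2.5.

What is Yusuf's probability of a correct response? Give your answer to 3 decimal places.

0.839

P(θ) = 1 / (1 + exp(−D·(θ − b)))
Exponent: 1.7 × (2.5 − 1.53) = 1.6490
1/(1 + e^{-1.6490}) = 0.8388
P = 0.8388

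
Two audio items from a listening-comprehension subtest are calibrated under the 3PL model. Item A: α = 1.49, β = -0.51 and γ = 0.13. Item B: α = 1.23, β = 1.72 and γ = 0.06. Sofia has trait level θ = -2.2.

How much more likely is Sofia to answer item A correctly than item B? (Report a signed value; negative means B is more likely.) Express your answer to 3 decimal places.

0.127

P(θ) = γ + (1 − γ) · 1 / (1 + exp(−α(θ − β)))
P_A = 0.1949
P_B = 0.0675
P_A − P_B = 0.1274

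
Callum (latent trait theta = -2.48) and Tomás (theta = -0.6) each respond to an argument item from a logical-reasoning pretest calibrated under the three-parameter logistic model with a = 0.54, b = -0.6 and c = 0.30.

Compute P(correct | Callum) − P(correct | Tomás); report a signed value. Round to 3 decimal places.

-0.164

P(theta) = c + (1 − c) · 1 / (1 + exp(−a(theta − b)))
P(Callum) = 0.4862  [exponent -1.0152]
P(Tomás) = 0.6500  [exponent 0.0000]
Difference = 0.4862 − 0.6500 = -0.1638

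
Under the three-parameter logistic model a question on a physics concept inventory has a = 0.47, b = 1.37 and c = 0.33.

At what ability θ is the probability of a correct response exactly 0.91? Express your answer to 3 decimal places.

P(θ) = c + (1 − c) · 1 / (1 + exp(−a(θ − b)))
Remove guessing floor: (0.91 − 0.33)/(1 − 0.33) = 0.8657
logit = ln(0.8657/0.1343) = 1.8632
θ = b + logit/(a) = 1.37 + 1.8632/0.4700 = 5.3343

5.334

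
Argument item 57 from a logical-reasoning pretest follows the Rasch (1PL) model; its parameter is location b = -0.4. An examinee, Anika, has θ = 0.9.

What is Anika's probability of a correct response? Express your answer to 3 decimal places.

0.786

P(θ) = 1 / (1 + exp(−(θ − b)))
Exponent: (0.9 − (-0.4)) = 1.3000
1/(1 + e^{-1.3000}) = 0.7858
P = 0.7858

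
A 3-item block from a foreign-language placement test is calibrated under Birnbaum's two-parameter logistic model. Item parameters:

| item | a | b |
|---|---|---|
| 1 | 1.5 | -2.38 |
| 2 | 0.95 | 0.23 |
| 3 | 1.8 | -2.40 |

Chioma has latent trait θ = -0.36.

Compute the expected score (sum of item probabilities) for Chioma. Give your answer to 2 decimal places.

P(θ) = 1 / (1 + exp(−a(θ − b)))
P_1 = 1/(1+e^{-3.0300}) = 0.9539
P_2 = 1/(1+e^{0.5605}) = 0.3634
P_3 = 1/(1+e^{-3.6720}) = 0.9752
E[score] = 0.9539 + 0.3634 + 0.9752 = 2.2925

2.29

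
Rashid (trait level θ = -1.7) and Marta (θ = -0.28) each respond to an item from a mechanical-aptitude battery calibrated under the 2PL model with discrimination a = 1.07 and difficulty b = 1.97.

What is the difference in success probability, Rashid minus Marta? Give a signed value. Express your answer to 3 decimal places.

P(θ) = 1 / (1 + exp(−a(θ − b)))
P(Rashid) = 0.0193  [exponent -3.9269]
P(Marta) = 0.0826  [exponent -2.4075]
Difference = 0.0193 − 0.0826 = -0.0633

-0.063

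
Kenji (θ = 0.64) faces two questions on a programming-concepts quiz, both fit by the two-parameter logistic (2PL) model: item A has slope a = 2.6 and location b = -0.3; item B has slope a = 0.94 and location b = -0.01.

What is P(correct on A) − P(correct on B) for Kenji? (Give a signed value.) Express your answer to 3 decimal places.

0.272

P(θ) = 1 / (1 + exp(−a(θ − b)))
P_A = 0.9201
P_B = 0.6482
P_A − P_B = 0.2720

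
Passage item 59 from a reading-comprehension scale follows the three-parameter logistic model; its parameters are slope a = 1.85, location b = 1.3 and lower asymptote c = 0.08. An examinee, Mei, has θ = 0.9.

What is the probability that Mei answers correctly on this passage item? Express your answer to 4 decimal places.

P(θ) = c + (1 − c) · 1 / (1 + exp(−a(θ − b)))
Exponent: 1.85 × (0.9 − 1.3) = -0.7400
1/(1 + e^{0.7400}) = 0.3230
P = 0.08 + 0.92 × 0.3230 = 0.3772

0.3772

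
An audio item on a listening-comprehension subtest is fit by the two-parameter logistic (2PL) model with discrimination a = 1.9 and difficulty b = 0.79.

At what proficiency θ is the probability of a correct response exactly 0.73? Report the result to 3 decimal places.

1.313

P(θ) = 1 / (1 + exp(−a(θ − b)))
logit = ln(0.7300/0.2700) = 0.9946
θ = b + logit/(a) = 0.79 + 0.9946/1.9000 = 1.3135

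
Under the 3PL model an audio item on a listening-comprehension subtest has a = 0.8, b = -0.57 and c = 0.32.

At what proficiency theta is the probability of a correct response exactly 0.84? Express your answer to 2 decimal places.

0.90

P(theta) = c + (1 − c) · 1 / (1 + exp(−a(theta − b)))
Remove guessing floor: (0.84 − 0.32)/(1 − 0.32) = 0.7647
logit = ln(0.7647/0.2353) = 1.1787
theta = b + logit/(a) = -0.57 + 1.1787/0.8000 = 0.9033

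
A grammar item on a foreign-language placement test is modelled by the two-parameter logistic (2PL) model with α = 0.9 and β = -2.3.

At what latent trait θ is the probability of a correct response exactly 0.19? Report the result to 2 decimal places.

-3.91

P(θ) = 1 / (1 + exp(−α(θ − β)))
logit = ln(0.1900/0.8100) = -1.4500
θ = β + logit/(α) = -2.3 + (-1.4500)/0.9000 = -3.9111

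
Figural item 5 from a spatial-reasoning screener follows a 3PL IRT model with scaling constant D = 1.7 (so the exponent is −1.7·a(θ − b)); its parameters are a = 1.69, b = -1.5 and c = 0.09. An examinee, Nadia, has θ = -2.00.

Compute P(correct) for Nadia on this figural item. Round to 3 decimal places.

P(θ) = c + (1 − c) · 1 / (1 + exp(−D·a(θ − b)))
Exponent: 1.7 × 1.69 × (-2.00 − (-1.5)) = -1.4365
1/(1 + e^{1.4365}) = 0.1921
P = 0.09 + 0.91 × 0.1921 = 0.2648

0.265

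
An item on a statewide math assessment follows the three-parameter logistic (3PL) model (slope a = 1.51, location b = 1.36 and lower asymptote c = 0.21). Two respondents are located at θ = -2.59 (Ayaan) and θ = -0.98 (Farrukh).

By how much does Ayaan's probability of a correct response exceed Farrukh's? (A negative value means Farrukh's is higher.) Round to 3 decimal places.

-0.020

P(θ) = c + (1 − c) · 1 / (1 + exp(−a(θ − b)))
P(Ayaan) = 0.2120  [exponent -5.9645]
P(Farrukh) = 0.2324  [exponent -3.5334]
Difference = 0.2120 − 0.2324 = -0.0204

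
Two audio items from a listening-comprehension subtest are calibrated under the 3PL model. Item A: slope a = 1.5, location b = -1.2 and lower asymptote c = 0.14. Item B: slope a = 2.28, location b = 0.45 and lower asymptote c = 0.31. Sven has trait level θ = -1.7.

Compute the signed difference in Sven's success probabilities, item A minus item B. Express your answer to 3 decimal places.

0.101

P(θ) = c + (1 − c) · 1 / (1 + exp(−a(θ − b)))
P_A = 0.4159
P_B = 0.3151
P_A − P_B = 0.1008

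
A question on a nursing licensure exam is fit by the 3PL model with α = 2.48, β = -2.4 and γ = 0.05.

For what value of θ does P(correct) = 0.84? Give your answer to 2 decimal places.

P(θ) = γ + (1 − γ) · 1 / (1 + exp(−α(θ − β)))
Remove guessing floor: (0.84 − 0.05)/(1 − 0.05) = 0.8316
logit = ln(0.8316/0.1684) = 1.5969
θ = β + logit/(α) = -2.4 + 1.5969/2.4800 = -1.7561

-1.76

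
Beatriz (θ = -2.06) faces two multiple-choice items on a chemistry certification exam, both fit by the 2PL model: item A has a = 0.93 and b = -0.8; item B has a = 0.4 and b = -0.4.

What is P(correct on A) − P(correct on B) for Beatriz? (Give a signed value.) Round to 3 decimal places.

P(θ) = 1 / (1 + exp(−a(θ − b)))
P_A = 0.2365
P_B = 0.3398
P_A − P_B = -0.1033

-0.103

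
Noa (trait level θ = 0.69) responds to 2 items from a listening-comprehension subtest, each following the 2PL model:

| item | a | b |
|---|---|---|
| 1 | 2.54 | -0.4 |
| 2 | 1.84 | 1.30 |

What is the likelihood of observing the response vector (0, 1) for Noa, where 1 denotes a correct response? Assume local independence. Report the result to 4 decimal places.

0.0145

P(θ) = 1 / (1 + exp(−a(θ − b)))
P_1 = 1/(1+e^{-2.7686}) = 0.9410
P_2 = 1/(1+e^{1.1224}) = 0.2456
L = (1−P_1) × P_2 = 0.0590 × 0.2456 = 0.01450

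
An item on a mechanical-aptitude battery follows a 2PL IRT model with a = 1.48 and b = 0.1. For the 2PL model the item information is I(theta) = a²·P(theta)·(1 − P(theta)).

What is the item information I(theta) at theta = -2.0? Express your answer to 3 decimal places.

0.090

P = 1/(1+e^{3.1080}) = 0.0428
P(1−P) = 0.0428 × 0.9572 = 0.0409
I = a² × P(1−P) = 1.48² × 0.0409 = 0.08969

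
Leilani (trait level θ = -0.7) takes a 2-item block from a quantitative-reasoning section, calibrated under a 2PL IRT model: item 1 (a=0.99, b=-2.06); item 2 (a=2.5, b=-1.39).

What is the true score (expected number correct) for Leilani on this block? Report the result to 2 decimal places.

P(θ) = 1 / (1 + exp(−a(θ − b)))
P_1 = 1/(1+e^{-1.3464}) = 0.7935
P_2 = 1/(1+e^{-1.7250}) = 0.8488
E[score] = 0.7935 + 0.8488 = 1.6423

1.64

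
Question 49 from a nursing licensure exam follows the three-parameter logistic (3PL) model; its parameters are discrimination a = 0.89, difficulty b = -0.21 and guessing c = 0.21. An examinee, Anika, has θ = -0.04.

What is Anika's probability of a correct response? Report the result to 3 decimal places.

0.635

P(θ) = c + (1 − c) · 1 / (1 + exp(−a(θ − b)))
Exponent: 0.89 × (-0.04 − (-0.21)) = 0.1513
1/(1 + e^{-0.1513}) = 0.5378
P = 0.21 + 0.79 × 0.5378 = 0.6348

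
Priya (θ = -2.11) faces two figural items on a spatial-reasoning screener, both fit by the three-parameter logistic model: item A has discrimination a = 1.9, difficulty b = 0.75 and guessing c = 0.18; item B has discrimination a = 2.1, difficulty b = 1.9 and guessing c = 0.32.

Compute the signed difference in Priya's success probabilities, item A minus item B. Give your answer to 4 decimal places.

P(θ) = c + (1 − c) · 1 / (1 + exp(−a(θ − b)))
P_A = 0.1836
P_B = 0.3201
P_A − P_B = -0.1366

-0.1366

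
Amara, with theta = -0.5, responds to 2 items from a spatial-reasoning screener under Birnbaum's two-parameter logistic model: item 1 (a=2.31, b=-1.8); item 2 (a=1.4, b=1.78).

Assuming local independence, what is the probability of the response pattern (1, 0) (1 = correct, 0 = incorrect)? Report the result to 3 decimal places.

P(theta) = 1 / (1 + exp(−a(theta − b)))
P_1 = 1/(1+e^{-3.0030}) = 0.9527
P_2 = 1/(1+e^{3.1920}) = 0.0395
L = P_1 × (1−P_2) = 0.9527 × 0.9605 = 0.91511

0.915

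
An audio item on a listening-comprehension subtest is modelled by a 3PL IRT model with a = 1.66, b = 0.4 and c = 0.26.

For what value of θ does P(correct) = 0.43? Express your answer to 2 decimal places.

-0.33

P(θ) = c + (1 − c) · 1 / (1 + exp(−a(θ − b)))
Remove guessing floor: (0.43 − 0.26)/(1 − 0.26) = 0.2297
logit = ln(0.2297/0.7703) = -1.2098
θ = b + logit/(a) = 0.4 + (-1.2098)/1.6600 = -0.3288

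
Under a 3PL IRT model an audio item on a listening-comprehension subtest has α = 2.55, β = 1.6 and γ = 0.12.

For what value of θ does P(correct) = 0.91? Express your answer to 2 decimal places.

P(θ) = γ + (1 − γ) · 1 / (1 + exp(−α(θ − β)))
Remove guessing floor: (0.91 − 0.12)/(1 − 0.12) = 0.8977
logit = ln(0.8977/0.1023) = 2.1722
θ = β + logit/(α) = 1.6 + 2.1722/2.5500 = 2.4519

2.45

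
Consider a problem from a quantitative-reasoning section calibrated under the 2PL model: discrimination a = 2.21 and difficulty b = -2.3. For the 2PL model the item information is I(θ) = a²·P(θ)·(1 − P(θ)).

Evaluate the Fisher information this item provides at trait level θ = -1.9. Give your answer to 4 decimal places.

P = 1/(1+e^{-0.8840}) = 0.7077
P(1−P) = 0.7077 × 0.2923 = 0.2069
I = a² × P(1−P) = 2.21² × 0.2069 = 1.01043

1.0104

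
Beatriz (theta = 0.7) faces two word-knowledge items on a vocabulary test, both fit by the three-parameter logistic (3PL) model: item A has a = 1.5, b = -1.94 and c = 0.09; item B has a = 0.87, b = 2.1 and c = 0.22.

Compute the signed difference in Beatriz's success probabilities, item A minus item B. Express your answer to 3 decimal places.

P(theta) = c + (1 − c) · 1 / (1 + exp(−a(theta − b)))
P_A = 0.9830
P_B = 0.3981
P_A − P_B = 0.5849

0.585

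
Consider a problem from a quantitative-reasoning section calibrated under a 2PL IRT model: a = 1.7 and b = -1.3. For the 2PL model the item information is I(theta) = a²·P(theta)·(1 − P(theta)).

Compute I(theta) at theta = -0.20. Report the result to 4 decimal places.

0.3344

P = 1/(1+e^{-1.8700}) = 0.8665
P(1−P) = 0.8665 × 0.1335 = 0.1157
I = a² × P(1−P) = 1.7² × 0.1157 = 0.33440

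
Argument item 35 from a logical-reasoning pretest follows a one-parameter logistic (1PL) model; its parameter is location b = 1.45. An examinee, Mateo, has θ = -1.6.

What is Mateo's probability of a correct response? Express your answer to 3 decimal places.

0.045

P(θ) = 1 / (1 + exp(−(θ − b)))
Exponent: (-1.6 − 1.45) = -3.0500
1/(1 + e^{3.0500}) = 0.0452
P = 0.0452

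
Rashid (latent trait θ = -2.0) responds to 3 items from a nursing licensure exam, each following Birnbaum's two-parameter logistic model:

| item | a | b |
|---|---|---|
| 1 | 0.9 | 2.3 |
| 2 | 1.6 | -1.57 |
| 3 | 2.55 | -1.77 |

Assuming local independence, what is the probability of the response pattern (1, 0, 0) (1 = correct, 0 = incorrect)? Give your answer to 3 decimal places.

0.009

P(θ) = 1 / (1 + exp(−a(θ − b)))
P_1 = 1/(1+e^{3.8700}) = 0.0204
P_2 = 1/(1+e^{0.6880}) = 0.3345
P_3 = 1/(1+e^{0.5865}) = 0.3574
L = P_1 × (1−P_2) × (1−P_3) = 0.0204 × 0.6655 × 0.6426 = 0.00874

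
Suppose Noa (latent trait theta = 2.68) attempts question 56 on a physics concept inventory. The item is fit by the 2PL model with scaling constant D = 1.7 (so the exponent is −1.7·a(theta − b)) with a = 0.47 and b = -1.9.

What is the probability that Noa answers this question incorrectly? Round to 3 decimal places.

0.025

P(theta) = 1 / (1 + exp(−D·a(theta − b)))
Exponent: 1.7 × 0.47 × (2.68 − (-1.9)) = 3.6594
1/(1 + e^{-3.6594}) = 0.9749
P = 0.9749
P(incorrect) = 1 − 0.9749 = 0.0251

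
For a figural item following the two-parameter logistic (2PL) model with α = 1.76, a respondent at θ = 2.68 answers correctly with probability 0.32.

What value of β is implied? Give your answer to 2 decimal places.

P(θ) = 1 / (1 + exp(−α(θ − β)))
logit(0.32) = ln(0.32/0.68) = -0.7538
β = θ − logit/(α) = 2.68 − (-0.7538)/1.7600 = 3.1083

3.11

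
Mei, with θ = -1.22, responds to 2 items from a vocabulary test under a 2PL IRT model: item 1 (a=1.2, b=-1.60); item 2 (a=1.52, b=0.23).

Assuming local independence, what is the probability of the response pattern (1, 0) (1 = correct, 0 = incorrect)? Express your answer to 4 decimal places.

0.5512

P(θ) = 1 / (1 + exp(−a(θ − b)))
P_1 = 1/(1+e^{-0.4560}) = 0.6121
P_2 = 1/(1+e^{2.2040}) = 0.0994
L = P_1 × (1−P_2) = 0.6121 × 0.9006 = 0.55123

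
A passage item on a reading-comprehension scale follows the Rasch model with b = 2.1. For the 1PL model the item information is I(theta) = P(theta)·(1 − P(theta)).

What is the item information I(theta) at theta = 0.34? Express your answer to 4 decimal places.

P = 1/(1+e^{1.7600}) = 0.1468
P(1−P) = 0.1468 × 0.8532 = 0.1252
I = P(1−P) = 0.12524

0.1252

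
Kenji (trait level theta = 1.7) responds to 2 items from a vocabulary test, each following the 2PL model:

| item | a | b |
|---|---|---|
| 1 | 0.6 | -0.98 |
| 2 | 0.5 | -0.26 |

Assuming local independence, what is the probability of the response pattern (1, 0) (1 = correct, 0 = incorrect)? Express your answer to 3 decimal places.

0.227

P(theta) = 1 / (1 + exp(−a(theta − b)))
P_1 = 1/(1+e^{-1.6080}) = 0.8331
P_2 = 1/(1+e^{-0.9800}) = 0.7271
L = P_1 × (1−P_2) = 0.8331 × 0.2729 = 0.22736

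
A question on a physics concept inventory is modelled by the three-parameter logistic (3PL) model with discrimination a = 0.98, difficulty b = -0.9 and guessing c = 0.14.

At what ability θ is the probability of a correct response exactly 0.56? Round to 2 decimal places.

-0.95

P(θ) = c + (1 − c) · 1 / (1 + exp(−a(θ − b)))
Remove guessing floor: (0.56 − 0.14)/(1 − 0.14) = 0.4884
logit = ln(0.4884/0.5116) = -0.0465
θ = b + logit/(a) = -0.9 + (-0.0465)/0.9800 = -0.9475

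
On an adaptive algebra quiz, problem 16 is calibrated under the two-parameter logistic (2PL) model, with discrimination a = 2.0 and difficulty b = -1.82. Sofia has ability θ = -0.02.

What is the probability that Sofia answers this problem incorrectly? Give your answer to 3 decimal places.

0.027

P(θ) = 1 / (1 + exp(−a(θ − b)))
Exponent: 2.0 × (-0.02 − (-1.82)) = 3.6000
1/(1 + e^{-3.6000}) = 0.9734
P(incorrect) = 1 − 0.9734 = 0.0266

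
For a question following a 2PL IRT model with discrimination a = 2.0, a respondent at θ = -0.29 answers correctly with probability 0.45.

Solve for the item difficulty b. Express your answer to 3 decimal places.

P(θ) = 1 / (1 + exp(−a(θ − b)))
logit(0.45) = ln(0.45/0.55) = -0.2007
b = θ − logit/(a) = -0.29 − (-0.2007)/2.0000 = -0.1897

-0.190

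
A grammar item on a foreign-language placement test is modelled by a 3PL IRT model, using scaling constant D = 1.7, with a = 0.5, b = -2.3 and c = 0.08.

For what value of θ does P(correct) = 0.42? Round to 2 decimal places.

-2.93

P(θ) = c + (1 − c) · 1 / (1 + exp(−D·a(θ − b)))
Remove guessing floor: (0.42 − 0.08)/(1 − 0.08) = 0.3696
logit = ln(0.3696/0.6304) = -0.5341
θ = b + logit/(1.7·a) = -2.3 + (-0.5341)/0.8500 = -2.9283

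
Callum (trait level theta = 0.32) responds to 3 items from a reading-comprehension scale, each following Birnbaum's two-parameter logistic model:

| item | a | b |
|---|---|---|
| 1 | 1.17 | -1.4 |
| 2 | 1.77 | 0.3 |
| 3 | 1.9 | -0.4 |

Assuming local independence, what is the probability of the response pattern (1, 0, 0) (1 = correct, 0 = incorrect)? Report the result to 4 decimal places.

0.0879

P(theta) = 1 / (1 + exp(−a(theta − b)))
P_1 = 1/(1+e^{-2.0124}) = 0.8821
P_2 = 1/(1+e^{-0.0354}) = 0.5088
P_3 = 1/(1+e^{-1.3680}) = 0.7971
L = P_1 × (1−P_2) × (1−P_3) = 0.8821 × 0.4912 × 0.2029 = 0.08792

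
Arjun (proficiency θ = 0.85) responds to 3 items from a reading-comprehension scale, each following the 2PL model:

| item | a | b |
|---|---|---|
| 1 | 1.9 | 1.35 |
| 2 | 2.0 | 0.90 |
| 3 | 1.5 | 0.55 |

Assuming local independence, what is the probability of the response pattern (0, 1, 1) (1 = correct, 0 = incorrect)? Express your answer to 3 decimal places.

0.209

P(θ) = 1 / (1 + exp(−a(θ − b)))
P_1 = 1/(1+e^{0.9500}) = 0.2789
P_2 = 1/(1+e^{0.1000}) = 0.4750
P_3 = 1/(1+e^{-0.4500}) = 0.6106
L = (1−P_1) × P_2 × P_3 = 0.7211 × 0.4750 × 0.6106 = 0.20917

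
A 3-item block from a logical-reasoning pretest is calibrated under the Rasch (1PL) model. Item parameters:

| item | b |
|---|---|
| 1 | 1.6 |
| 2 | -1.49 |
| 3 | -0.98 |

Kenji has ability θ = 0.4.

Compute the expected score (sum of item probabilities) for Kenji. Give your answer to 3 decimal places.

1.899

P(θ) = 1 / (1 + exp(−(θ − b)))
P_1 = 1/(1+e^{1.2000}) = 0.2315
P_2 = 1/(1+e^{-1.8900}) = 0.8688
P_3 = 1/(1+e^{-1.3800}) = 0.7990
E[score] = 0.2315 + 0.8688 + 0.7990 = 1.8992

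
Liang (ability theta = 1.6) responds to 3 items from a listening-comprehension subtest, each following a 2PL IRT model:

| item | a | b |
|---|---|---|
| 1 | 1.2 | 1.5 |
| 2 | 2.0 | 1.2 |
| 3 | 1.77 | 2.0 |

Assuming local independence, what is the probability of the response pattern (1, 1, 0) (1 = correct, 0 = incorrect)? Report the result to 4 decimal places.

P(theta) = 1 / (1 + exp(−a(theta − b)))
P_1 = 1/(1+e^{-0.1200}) = 0.5300
P_2 = 1/(1+e^{-0.8000}) = 0.6900
P_3 = 1/(1+e^{0.7080}) = 0.3300
L = P_1 × P_2 × (1−P_3) = 0.5300 × 0.6900 × 0.6700 = 0.24498

0.2450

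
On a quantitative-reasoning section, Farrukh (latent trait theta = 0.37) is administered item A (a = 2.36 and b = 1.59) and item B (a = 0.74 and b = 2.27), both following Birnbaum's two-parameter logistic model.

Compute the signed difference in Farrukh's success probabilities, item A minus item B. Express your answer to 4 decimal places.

P(theta) = 1 / (1 + exp(−a(theta − b)))
P_A = 0.0532
P_B = 0.1969
P_A − P_B = -0.1437

-0.1437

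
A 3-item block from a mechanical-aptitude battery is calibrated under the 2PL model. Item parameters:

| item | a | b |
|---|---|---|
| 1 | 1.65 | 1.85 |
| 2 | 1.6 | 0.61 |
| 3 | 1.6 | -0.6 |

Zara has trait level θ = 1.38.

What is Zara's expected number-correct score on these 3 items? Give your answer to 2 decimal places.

P(θ) = 1 / (1 + exp(−a(θ − b)))
P_1 = 1/(1+e^{0.7755}) = 0.3153
P_2 = 1/(1+e^{-1.2320}) = 0.7742
P_3 = 1/(1+e^{-3.1680}) = 0.9596
E[score] = 0.3153 + 0.7742 + 0.9596 = 2.0491

2.05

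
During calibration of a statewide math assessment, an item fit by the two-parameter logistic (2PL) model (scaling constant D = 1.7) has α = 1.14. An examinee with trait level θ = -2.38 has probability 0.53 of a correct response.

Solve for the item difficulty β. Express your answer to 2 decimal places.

-2.44

P(θ) = 1 / (1 + exp(−D·α(θ − β)))
logit(0.53) = ln(0.53/0.47) = 0.1201
β = θ − logit/(1.7·α) = -2.38 − 0.1201/1.9380 = -2.4420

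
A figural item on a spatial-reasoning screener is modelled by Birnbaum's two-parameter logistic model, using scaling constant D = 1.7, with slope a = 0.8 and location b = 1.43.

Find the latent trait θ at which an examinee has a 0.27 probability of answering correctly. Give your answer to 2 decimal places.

0.70

P(θ) = 1 / (1 + exp(−D·a(θ − b)))
logit = ln(0.2700/0.7300) = -0.9946
θ = b + logit/(1.7·a) = 1.43 + (-0.9946)/1.3600 = 0.6987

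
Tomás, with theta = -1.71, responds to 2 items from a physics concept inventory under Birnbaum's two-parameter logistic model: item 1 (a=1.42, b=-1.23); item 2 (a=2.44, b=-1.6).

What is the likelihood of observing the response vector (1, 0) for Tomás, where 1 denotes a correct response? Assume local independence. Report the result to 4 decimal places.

P(theta) = 1 / (1 + exp(−a(theta − b)))
P_1 = 1/(1+e^{0.6816}) = 0.3359
P_2 = 1/(1+e^{0.2684}) = 0.4333
L = P_1 × (1−P_2) = 0.3359 × 0.5667 = 0.19036

0.1904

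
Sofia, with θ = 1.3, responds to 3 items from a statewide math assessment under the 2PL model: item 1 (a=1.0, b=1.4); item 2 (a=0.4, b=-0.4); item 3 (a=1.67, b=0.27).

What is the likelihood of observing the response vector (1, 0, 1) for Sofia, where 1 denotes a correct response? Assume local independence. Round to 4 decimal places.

P(θ) = 1 / (1 + exp(−a(θ − b)))
P_1 = 1/(1+e^{0.1000}) = 0.4750
P_2 = 1/(1+e^{-0.6800}) = 0.6637
P_3 = 1/(1+e^{-1.7201}) = 0.8481
L = P_1 × (1−P_2) × P_3 = 0.4750 × 0.3363 × 0.8481 = 0.13547

0.1355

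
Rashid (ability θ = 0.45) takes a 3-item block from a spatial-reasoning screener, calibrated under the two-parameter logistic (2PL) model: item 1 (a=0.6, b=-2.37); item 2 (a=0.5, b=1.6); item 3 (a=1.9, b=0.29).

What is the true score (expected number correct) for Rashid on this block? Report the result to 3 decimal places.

1.780

P(θ) = 1 / (1 + exp(−a(θ − b)))
P_1 = 1/(1+e^{-1.6920}) = 0.8445
P_2 = 1/(1+e^{0.5750}) = 0.3601
P_3 = 1/(1+e^{-0.3040}) = 0.5754
E[score] = 0.8445 + 0.3601 + 0.5754 = 1.7800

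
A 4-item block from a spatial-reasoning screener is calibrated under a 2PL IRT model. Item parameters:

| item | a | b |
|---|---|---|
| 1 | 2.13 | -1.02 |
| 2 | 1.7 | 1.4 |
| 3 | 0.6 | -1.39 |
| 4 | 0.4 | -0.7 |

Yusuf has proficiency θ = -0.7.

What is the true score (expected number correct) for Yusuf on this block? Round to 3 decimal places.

1.794

P(θ) = 1 / (1 + exp(−a(θ − b)))
P_1 = 1/(1+e^{-0.6816}) = 0.6641
P_2 = 1/(1+e^{3.5700}) = 0.0274
P_3 = 1/(1+e^{-0.4140}) = 0.6020
P_4 = 1/(1+e^{0.0000}) = 0.5000
E[score] = 0.6641 + 0.0274 + 0.6020 + 0.5000 = 1.7935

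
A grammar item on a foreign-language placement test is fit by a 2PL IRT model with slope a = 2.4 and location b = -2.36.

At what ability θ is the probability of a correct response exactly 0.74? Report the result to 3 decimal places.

P(θ) = 1 / (1 + exp(−a(θ − b)))
logit = ln(0.7400/0.2600) = 1.0460
θ = b + logit/(a) = -2.36 + 1.0460/2.4000 = -1.9242

-1.924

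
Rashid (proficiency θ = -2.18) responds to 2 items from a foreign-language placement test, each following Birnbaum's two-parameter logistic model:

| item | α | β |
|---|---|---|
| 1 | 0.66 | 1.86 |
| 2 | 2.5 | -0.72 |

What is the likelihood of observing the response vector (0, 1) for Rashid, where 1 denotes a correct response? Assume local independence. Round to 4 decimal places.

0.0237

P(θ) = 1 / (1 + exp(−α(θ − β)))
P_1 = 1/(1+e^{2.6664}) = 0.0650
P_2 = 1/(1+e^{3.6500}) = 0.0253
L = (1−P_1) × P_2 = 0.9350 × 0.0253 = 0.02369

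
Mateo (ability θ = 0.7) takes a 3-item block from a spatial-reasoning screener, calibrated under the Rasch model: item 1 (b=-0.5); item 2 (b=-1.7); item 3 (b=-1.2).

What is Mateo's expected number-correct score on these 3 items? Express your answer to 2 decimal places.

2.56

P(θ) = 1 / (1 + exp(−(θ − b)))
P_1 = 1/(1+e^{-1.2000}) = 0.7685
P_2 = 1/(1+e^{-2.4000}) = 0.9168
P_3 = 1/(1+e^{-1.9000}) = 0.8699
E[score] = 0.7685 + 0.9168 + 0.8699 = 2.5552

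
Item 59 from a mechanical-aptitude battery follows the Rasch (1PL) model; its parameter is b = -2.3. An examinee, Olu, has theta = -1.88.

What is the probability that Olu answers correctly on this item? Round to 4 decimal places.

0.6035

P(theta) = 1 / (1 + exp(−(theta − b)))
Exponent: (-1.88 − (-2.3)) = 0.4200
1/(1 + e^{-0.4200}) = 0.6035
P = 0.6035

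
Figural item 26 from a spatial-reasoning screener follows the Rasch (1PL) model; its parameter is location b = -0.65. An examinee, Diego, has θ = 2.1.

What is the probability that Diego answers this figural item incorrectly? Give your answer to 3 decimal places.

P(θ) = 1 / (1 + exp(−(θ − b)))
Exponent: (2.1 − (-0.65)) = 2.7500
1/(1 + e^{-2.7500}) = 0.9399
P = 0.9399
P(incorrect) = 1 − 0.9399 = 0.0601

0.060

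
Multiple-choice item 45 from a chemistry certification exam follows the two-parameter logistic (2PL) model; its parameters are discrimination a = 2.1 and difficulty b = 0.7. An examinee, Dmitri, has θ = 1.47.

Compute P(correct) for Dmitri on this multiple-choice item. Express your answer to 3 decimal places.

0.834

P(θ) = 1 / (1 + exp(−a(θ − b)))
Exponent: 2.1 × (1.47 − 0.7) = 1.6170
1/(1 + e^{-1.6170}) = 0.8344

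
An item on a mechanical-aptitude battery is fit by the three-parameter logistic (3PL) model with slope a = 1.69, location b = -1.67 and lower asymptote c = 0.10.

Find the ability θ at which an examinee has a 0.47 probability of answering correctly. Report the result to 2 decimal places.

-1.88

P(θ) = c + (1 − c) · 1 / (1 + exp(−a(θ − b)))
Remove guessing floor: (0.47 − 0.10)/(1 − 0.10) = 0.4111
logit = ln(0.4111/0.5889) = -0.3594
θ = b + logit/(a) = -1.67 + (-0.3594)/1.6900 = -1.8826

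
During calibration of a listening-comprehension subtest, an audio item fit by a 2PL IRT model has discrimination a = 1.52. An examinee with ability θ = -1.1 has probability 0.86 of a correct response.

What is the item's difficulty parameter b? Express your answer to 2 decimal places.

P(θ) = 1 / (1 + exp(−a(θ − b)))
logit(0.86) = ln(0.86/0.14) = 1.8153
b = θ − logit/(a) = -1.1 − 1.8153/1.5200 = -2.2943

-2.29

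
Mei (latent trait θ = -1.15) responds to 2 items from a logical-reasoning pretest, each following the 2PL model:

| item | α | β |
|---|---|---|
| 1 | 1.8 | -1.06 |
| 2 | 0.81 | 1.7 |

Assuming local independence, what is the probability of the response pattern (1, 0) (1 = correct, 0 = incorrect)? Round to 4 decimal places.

0.4180

P(θ) = 1 / (1 + exp(−α(θ − β)))
P_1 = 1/(1+e^{0.1620}) = 0.4596
P_2 = 1/(1+e^{2.3085}) = 0.0904
L = P_1 × (1−P_2) = 0.4596 × 0.9096 = 0.41803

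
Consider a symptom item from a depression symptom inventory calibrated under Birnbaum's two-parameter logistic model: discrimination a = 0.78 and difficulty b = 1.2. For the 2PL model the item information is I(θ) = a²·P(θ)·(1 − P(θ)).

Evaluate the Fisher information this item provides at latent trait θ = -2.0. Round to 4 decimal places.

P = 1/(1+e^{2.4960}) = 0.0761
P(1−P) = 0.0761 × 0.9239 = 0.0703
I = a² × P(1−P) = 0.78² × 0.0703 = 0.04280

0.0428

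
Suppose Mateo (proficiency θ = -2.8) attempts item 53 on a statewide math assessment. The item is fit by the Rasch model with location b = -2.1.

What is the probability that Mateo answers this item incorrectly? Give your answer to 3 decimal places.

P(θ) = 1 / (1 + exp(−(θ − b)))
Exponent: (-2.8 − (-2.1)) = -0.7000
1/(1 + e^{0.7000}) = 0.3318
P = 0.3318
P(incorrect) = 1 − 0.3318 = 0.6682

0.668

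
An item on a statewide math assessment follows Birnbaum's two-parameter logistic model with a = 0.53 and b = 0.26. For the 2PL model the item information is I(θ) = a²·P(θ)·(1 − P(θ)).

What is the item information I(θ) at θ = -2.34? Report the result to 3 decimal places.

0.045

P = 1/(1+e^{1.3780}) = 0.2013
P(1−P) = 0.2013 × 0.7987 = 0.1608
I = a² × P(1−P) = 0.53² × 0.1608 = 0.04517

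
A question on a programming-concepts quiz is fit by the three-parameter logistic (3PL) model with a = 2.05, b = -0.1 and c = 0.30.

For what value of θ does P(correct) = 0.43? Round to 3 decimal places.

-0.821

P(θ) = c + (1 − c) · 1 / (1 + exp(−a(θ − b)))
Remove guessing floor: (0.43 − 0.30)/(1 − 0.30) = 0.1857
logit = ln(0.1857/0.8143) = -1.4781
θ = b + logit/(a) = -0.1 + (-1.4781)/2.0500 = -0.8210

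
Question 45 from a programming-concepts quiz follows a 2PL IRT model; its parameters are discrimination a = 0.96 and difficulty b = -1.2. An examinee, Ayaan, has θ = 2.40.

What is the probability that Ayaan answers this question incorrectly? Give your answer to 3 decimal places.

0.031

P(θ) = 1 / (1 + exp(−a(θ − b)))
Exponent: 0.96 × (2.40 − (-1.2)) = 3.4560
1/(1 + e^{-3.4560}) = 0.9694
P(incorrect) = 1 − 0.9694 = 0.0306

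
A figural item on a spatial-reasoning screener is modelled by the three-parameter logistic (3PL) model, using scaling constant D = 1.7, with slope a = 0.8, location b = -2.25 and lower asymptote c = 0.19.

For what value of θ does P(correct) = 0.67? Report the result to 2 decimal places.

P(θ) = c + (1 − c) · 1 / (1 + exp(−D·a(θ − b)))
Remove guessing floor: (0.67 − 0.19)/(1 − 0.19) = 0.5926
logit = ln(0.5926/0.4074) = 0.3747
θ = b + logit/(1.7·a) = -2.25 + 0.3747/1.3600 = -1.9745

-1.97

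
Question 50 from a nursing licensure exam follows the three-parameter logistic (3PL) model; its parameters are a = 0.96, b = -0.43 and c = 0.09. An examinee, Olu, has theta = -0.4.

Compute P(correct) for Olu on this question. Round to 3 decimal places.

P(theta) = c + (1 − c) · 1 / (1 + exp(−a(theta − b)))
Exponent: 0.96 × (-0.4 − (-0.43)) = 0.0288
1/(1 + e^{-0.0288}) = 0.5072
P = 0.09 + 0.91 × 0.5072 = 0.5516

0.552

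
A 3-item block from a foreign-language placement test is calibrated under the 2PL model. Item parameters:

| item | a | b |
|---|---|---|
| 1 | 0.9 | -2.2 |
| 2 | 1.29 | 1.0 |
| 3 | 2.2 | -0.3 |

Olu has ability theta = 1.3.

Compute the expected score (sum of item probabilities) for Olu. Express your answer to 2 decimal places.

2.53

P(theta) = 1 / (1 + exp(−a(theta − b)))
P_1 = 1/(1+e^{-3.1500}) = 0.9589
P_2 = 1/(1+e^{-0.3870}) = 0.5956
P_3 = 1/(1+e^{-3.5200}) = 0.9713
E[score] = 0.9589 + 0.5956 + 0.9713 = 2.5257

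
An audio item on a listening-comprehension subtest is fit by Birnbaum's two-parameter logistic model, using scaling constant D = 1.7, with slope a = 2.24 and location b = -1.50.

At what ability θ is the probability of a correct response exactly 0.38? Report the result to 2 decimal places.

-1.63

P(θ) = 1 / (1 + exp(−D·a(θ − b)))
logit = ln(0.3800/0.6200) = -0.4895
θ = b + logit/(1.7·a) = -1.50 + (-0.4895)/3.8080 = -1.6286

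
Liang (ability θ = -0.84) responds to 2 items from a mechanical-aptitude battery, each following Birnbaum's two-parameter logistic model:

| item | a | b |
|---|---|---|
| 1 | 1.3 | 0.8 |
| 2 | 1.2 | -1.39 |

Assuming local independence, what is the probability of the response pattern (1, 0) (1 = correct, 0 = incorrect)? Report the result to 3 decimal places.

0.036

P(θ) = 1 / (1 + exp(−a(θ − b)))
P_1 = 1/(1+e^{2.1320}) = 0.1060
P_2 = 1/(1+e^{-0.6600}) = 0.6593
L = P_1 × (1−P_2) = 0.1060 × 0.3407 = 0.03613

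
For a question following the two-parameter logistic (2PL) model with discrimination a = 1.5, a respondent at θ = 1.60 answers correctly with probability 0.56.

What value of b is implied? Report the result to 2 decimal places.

P(θ) = 1 / (1 + exp(−a(θ − b)))
logit(0.56) = ln(0.56/0.44) = 0.2412
b = θ − logit/(a) = 1.60 − 0.2412/1.5000 = 1.4392

1.44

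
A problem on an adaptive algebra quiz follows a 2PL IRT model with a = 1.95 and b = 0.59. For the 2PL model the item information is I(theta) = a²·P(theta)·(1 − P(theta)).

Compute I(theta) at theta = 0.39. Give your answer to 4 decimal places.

0.9154

P = 1/(1+e^{0.3900}) = 0.4037
P(1−P) = 0.4037 × 0.5963 = 0.2407
I = a² × P(1−P) = 1.95² × 0.2407 = 0.91537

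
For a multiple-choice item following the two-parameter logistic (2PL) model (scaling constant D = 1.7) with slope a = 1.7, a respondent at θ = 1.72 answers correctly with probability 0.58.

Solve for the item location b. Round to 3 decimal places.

1.608

P(θ) = 1 / (1 + exp(−D·a(θ − b)))
logit(0.58) = ln(0.58/0.42) = 0.3228
b = θ − logit/(1.7·a) = 1.72 − 0.3228/2.8900 = 1.6083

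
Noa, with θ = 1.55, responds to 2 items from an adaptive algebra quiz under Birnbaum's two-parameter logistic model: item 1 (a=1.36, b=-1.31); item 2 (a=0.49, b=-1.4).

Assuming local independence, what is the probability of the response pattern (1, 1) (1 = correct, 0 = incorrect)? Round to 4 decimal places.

0.7931

P(θ) = 1 / (1 + exp(−a(θ − b)))
P_1 = 1/(1+e^{-3.8896}) = 0.9800
P_2 = 1/(1+e^{-1.4455}) = 0.8093
L = P_1 × P_2 = 0.9800 × 0.8093 = 0.79308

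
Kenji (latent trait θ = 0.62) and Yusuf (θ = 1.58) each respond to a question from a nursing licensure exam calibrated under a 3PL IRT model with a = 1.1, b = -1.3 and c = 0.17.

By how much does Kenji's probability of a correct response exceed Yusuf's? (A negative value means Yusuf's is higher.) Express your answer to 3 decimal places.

-0.056

P(θ) = c + (1 − c) · 1 / (1 + exp(−a(θ − b)))
P(Kenji) = 0.9104  [exponent 2.1120]
P(Yusuf) = 0.9665  [exponent 3.1680]
Difference = 0.9104 − 0.9665 = -0.0561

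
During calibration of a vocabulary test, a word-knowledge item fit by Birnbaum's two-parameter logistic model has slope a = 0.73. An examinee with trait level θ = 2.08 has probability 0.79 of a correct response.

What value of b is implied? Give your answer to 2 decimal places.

0.27

P(θ) = 1 / (1 + exp(−a(θ − b)))
logit(0.79) = ln(0.79/0.21) = 1.3249
b = θ − logit/(a) = 2.08 − 1.3249/0.7300 = 0.2650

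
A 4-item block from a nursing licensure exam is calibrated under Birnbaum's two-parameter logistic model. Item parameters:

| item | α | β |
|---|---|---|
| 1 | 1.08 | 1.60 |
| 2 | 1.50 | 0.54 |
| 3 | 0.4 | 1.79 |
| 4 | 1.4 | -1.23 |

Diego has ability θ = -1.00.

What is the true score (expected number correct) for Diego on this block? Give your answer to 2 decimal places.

0.97

P(θ) = 1 / (1 + exp(−α(θ − β)))
P_1 = 1/(1+e^{2.8080}) = 0.0569
P_2 = 1/(1+e^{2.3100}) = 0.0903
P_3 = 1/(1+e^{1.1160}) = 0.2468
P_4 = 1/(1+e^{-0.3220}) = 0.5798
E[score] = 0.0569 + 0.0903 + 0.2468 + 0.5798 = 0.9738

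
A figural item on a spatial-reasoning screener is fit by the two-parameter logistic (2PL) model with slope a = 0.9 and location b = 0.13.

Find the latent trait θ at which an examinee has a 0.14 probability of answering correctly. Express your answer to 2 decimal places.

P(θ) = 1 / (1 + exp(−a(θ − b)))
logit = ln(0.1400/0.8600) = -1.8153
θ = b + logit/(a) = 0.13 + (-1.8153)/0.9000 = -1.8870

-1.89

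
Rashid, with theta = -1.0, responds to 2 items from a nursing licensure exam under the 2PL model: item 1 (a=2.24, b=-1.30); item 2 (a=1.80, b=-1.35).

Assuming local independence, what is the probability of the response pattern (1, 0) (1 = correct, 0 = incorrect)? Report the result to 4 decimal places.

0.2300

P(theta) = 1 / (1 + exp(−a(theta − b)))
P_1 = 1/(1+e^{-0.6720}) = 0.6620
P_2 = 1/(1+e^{-0.6300}) = 0.6525
L = P_1 × (1−P_2) = 0.6620 × 0.3475 = 0.23003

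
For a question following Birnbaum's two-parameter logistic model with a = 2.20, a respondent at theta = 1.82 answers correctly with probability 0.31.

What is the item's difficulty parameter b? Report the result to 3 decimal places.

2.184

P(theta) = 1 / (1 + exp(−a(theta − b)))
logit(0.31) = ln(0.31/0.69) = -0.8001
b = theta − logit/(a) = 1.82 − (-0.8001)/2.2000 = 2.1837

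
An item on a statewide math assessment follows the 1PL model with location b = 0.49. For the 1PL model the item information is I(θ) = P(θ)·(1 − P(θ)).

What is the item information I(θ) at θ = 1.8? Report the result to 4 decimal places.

0.1673

P = 1/(1+e^{-1.3100}) = 0.7875
P(1−P) = 0.7875 × 0.2125 = 0.1673
I = P(1−P) = 0.16734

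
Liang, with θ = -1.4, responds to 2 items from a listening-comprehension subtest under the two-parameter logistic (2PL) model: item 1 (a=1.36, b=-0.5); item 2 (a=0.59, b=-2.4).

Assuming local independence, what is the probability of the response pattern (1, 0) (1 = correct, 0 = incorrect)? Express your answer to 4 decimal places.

0.0810

P(θ) = 1 / (1 + exp(−a(θ − b)))
P_1 = 1/(1+e^{1.2240}) = 0.2272
P_2 = 1/(1+e^{-0.5900}) = 0.6434
L = P_1 × (1−P_2) = 0.2272 × 0.3566 = 0.08104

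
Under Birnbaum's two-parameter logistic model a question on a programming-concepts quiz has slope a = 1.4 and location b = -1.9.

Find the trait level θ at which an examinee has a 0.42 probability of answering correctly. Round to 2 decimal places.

-2.13

P(θ) = 1 / (1 + exp(−a(θ − b)))
logit = ln(0.4200/0.5800) = -0.3228
θ = b + logit/(a) = -1.9 + (-0.3228)/1.4000 = -2.1306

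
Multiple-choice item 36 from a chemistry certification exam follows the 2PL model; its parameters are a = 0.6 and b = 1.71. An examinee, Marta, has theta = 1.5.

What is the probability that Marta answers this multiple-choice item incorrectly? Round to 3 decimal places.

P(theta) = 1 / (1 + exp(−a(theta − b)))
Exponent: 0.6 × (1.5 − 1.71) = -0.1260
1/(1 + e^{0.1260}) = 0.4685
P(incorrect) = 1 − 0.4685 = 0.5315

0.531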